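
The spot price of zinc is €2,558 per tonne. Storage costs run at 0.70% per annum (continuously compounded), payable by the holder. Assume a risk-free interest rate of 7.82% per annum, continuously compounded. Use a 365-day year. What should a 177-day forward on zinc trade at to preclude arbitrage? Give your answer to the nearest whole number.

€2,666 per tonne

Net carry = r + u − y = 0.0782 + 0.0070 − 0.0000 = 0.0852
F = S·e^((r+u−y)T) = 2558 · e^(0.0852 × 177/365) = 2558 · e^0.041316
= 2558 × 1.042181 = €2,666 per tonne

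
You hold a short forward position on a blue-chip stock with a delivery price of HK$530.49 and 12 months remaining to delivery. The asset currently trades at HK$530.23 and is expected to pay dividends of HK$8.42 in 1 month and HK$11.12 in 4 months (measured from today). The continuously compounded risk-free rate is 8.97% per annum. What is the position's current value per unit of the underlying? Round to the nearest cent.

-HK$26.10

PV(remaining dividends) I = 8.42·e^(−0.0897·1/12) + 11.12·e^(−0.0897·4/12) = 19.1497
Current forward F = (S − I)·e^(rT) = (530.23 − 19.1497)·e^(0.0897·12/12) = 511.0803 × 1.093846 = 559.0431
Value (long) = (F − K)·e^(−rT) = (559.0431 − 530.49) × 0.914205 = 26.1034
Short position value = −(long value) = -HK$26.10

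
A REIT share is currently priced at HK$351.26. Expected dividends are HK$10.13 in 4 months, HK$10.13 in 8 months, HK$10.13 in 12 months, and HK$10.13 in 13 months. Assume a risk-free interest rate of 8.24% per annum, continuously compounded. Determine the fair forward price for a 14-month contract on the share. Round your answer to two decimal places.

PV(dividends) I = 10.13·e^(−0.0824·4/12) + 10.13·e^(−0.0824·8/12) + 10.13·e^(−0.0824·12/12) + 10.13·e^(−0.0824·13/12)
I = 9.8555 + 9.5885 + 9.3288 + 9.2649 = 38.0377
F = (S − I)·e^(rT) = (351.26 − 38.0377) · e^(0.0824·14/12)
= 313.2223 · e^0.096133 = 313.2223 × 1.100905 = HK$344.83

HK$344.83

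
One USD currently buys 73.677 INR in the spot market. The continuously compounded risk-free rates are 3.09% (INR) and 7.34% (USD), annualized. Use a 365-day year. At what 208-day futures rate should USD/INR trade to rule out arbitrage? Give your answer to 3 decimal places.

F = S·e^((r_INR − r_USD)T) = 73.677 · e^((0.0309 − 0.0734) × 208/365)
= 73.677 · e^-0.024219 = 73.677 × 0.976072
F = 71.914 INR per USD

71.914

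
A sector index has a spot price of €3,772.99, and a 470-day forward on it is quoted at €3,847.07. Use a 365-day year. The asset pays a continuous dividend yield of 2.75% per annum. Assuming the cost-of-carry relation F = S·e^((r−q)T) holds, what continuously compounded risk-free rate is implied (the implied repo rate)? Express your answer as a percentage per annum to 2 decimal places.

From F = S·e^((r−q)T): (r − q) = ln(F/S)/T
ln(3847.07/3772.99) = ln(1.019634) = 0.019444
(r − q) = 0.019444 / (470/365) = 0.015100
r = ln(F/S)/T + q = 0.015100 + 0.0275 = 0.042600
r = 4.26%

4.26%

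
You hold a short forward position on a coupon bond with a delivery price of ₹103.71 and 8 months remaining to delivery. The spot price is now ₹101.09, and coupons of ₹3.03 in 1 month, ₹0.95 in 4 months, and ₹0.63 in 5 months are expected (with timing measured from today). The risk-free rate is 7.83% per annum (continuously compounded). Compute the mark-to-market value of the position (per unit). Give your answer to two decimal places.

₹1.89

PV(remaining coupons) I = 3.03·e^(−0.0783·1/12) + 0.95·e^(−0.0783·4/12) + 0.63·e^(−0.0783·5/12) = 4.5456
Current forward F = (S − I)·e^(rT) = (101.09 − 4.5456)·e^(0.0783·8/12) = 96.5444 × 1.053586 = 101.7178
Value (long) = (F − K)·e^(−rT) = (101.7178 − 103.71) × 0.949139 = -1.8909
Short position value = −(long value) = ₹1.89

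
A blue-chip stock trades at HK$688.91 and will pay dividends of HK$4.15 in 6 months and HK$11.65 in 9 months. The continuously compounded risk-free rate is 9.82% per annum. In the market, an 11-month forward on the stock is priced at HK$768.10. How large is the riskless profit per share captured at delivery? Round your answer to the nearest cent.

HK$30.47 per share

PV(dividends) I = 4.15·e^(−0.0982·6/12) + 11.65·e^(−0.0982·9/12) = 14.7740
Fair forward F* = (S − I)·e^(rT) = (688.91 − 14.7740)·e^0.090017 = 674.1360 × 1.094193 = 737.6349
Market HK$768.10 > fair 737.6349: forward overpriced → cash-and-carry (borrow at r, buy the stock and collect the dividends, short the forward).
Profit at T = |F_mkt − F*| = |768.10 − 737.6349| = HK$30.47 per share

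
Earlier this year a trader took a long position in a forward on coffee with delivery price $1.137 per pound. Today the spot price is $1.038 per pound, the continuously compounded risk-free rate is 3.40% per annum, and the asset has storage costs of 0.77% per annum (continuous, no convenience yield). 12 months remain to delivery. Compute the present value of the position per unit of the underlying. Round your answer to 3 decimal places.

-$0.053 per pound

Current fair forward for the remaining 12 months: F = S·e^((r + u)·T), (r + u) = 0.0340 + 0.0077 = 0.0417
F = 1.038 · e^(0.0417 × 12/12) = 1.038 × 1.042582 = 1.0822
Value of long forward = (F − K)·e^(−rT) = (1.0822 − 1.137) · e^(−0.0340·12/12)
= -0.0548 × 0.966572 = -0.053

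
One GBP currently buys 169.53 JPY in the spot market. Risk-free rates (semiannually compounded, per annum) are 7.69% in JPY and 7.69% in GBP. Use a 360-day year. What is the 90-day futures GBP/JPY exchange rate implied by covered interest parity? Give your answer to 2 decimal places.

169.53

By covered interest parity, F = S · (1+r_JPY/2)^(2T) / (1+r_GBP/2)^(2T)
= 169.53 × 1.019044 / 1.019044 = 169.53 × 1.000000
F = 169.53 JPY per GBP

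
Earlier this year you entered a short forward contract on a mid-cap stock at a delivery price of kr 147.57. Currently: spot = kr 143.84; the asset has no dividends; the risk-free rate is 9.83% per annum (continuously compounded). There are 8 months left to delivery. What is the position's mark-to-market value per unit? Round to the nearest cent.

Current fair forward for the remaining 8 months: F = S·e^(r·T), r = 0.0983
F = 143.84 · e^(0.0983 × 8/12) = 143.84 × 1.067728 = 153.5820
Value of long forward = (F − K)·e^(−rT) = (153.5820 − 147.57) · e^(−0.0983·8/12)
= 6.0120 × 0.936568 = 5.63
Short position value = −(long value) = -kr 5.63

-kr 5.63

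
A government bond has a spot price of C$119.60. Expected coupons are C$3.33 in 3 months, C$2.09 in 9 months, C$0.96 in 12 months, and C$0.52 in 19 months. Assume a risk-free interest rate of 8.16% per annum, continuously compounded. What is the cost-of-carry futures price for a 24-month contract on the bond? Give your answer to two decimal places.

PV(coupons) I = 3.33·e^(−0.0816·3/12) + 2.09·e^(−0.0816·9/12) + 0.96·e^(−0.0816·12/12) + 0.52·e^(−0.0816·19/12)
I = 3.2628 + 1.9659 + 0.8848 + 0.4570 = 6.5705
F = (S − I)·e^(rT) = (119.60 − 6.5705) · e^(0.0816·24/12)
= 113.0295 · e^0.163200 = 113.0295 × 1.177272 = C$133.07

C$133.07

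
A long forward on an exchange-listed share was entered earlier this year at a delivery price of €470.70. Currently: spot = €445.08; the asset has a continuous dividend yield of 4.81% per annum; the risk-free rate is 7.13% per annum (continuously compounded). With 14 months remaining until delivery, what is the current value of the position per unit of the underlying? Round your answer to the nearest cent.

-€12.34

Current fair forward for the remaining 14 months: F = S·e^((r − q)·T), (r − q) = 0.0713 − 0.0481 = 0.0232
F = 445.08 · e^(0.0232 × 14/12) = 445.08 × 1.027436 = 457.2912
Value of long forward = (F − K)·e^(−rT) = (457.2912 − 470.70) · e^(−0.0713·14/12)
= -13.4088 × 0.920182 = -12.34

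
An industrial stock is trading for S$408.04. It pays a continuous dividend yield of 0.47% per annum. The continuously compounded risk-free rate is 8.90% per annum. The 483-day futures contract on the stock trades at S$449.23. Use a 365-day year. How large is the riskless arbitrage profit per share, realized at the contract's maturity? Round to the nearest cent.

S$6.96 per share

Fair futures: F* = S·e^(carry·T), with carry = (r − q) = 0.0890 − 0.0047 = 0.0843
F* = 408.04 · e^(0.0843 × 483/365) = 408.04 · e^0.111553 = 408.04 × 1.118013 = S$456.1940
Market S$449.23 < fair S$456.1940: forward underpriced → reverse cash-and-carry (short spot, go long the forward).
At maturity, profit = |F_mkt − F*| = |449.23 − 456.1940| = S$6.96 per share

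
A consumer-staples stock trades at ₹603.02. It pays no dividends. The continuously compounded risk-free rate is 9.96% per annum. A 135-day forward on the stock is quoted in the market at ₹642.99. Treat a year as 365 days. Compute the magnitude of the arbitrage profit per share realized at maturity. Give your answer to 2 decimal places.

Fair forward: F* = S·e^(carry·T), with carry = r = 0.0996
F* = 603.02 · e^(0.0996 × 135/365) = 603.02 · e^0.036838 = 603.02 × 1.037525 = ₹625.6483
Market ₹642.99 > fair ₹625.6483: forward overpriced → cash-and-carry (buy spot, short the forward).
At maturity, profit = |F_mkt − F*| = |642.99 − 625.6483| = ₹17.34 per share

₹17.34 per share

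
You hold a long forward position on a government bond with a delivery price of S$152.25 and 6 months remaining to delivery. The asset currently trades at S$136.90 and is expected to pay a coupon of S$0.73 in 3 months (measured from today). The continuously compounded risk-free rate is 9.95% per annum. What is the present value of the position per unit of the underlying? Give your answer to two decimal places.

-S$8.67

PV(remaining coupons) I = 0.73·e^(−0.0995·3/12) = 0.7121
Current forward F = (S − I)·e^(rT) = (136.90 − 0.7121)·e^(0.0995·6/12) = 136.1879 × 1.051008 = 143.1346
Value (long) = (F − K)·e^(−rT) = (143.1346 − 152.25) × 0.951467 = -8.6730
Value = -S$8.67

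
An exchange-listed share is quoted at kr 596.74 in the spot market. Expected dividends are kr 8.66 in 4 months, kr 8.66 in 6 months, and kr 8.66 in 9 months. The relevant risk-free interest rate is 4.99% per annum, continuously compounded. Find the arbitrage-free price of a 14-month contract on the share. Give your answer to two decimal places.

kr 605.69

PV(dividends) I = 8.66·e^(−0.0499·4/12) + 8.66·e^(−0.0499·6/12) + 8.66·e^(−0.0499·9/12)
I = 8.5171 + 8.4466 + 8.3419 = 25.3056
F = (S − I)·e^(rT) = (596.74 − 25.3056) · e^(0.0499·14/12)
= 571.4344 · e^0.058217 = 571.4344 × 1.059945 = kr 605.69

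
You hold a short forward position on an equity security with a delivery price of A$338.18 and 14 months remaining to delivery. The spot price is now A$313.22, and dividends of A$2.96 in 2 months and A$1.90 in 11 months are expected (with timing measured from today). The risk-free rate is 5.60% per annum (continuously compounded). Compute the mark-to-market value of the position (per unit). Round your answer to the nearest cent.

A$8.31

PV(remaining dividends) I = 2.96·e^(−0.0560·2/12) + 1.90·e^(−0.0560·11/12) = 4.7374
Current forward F = (S − I)·e^(rT) = (313.22 − 4.7374)·e^(0.0560·14/12) = 308.4826 × 1.067515 = 329.3098
Value (long) = (F − K)·e^(−rT) = (329.3098 − 338.18) × 0.936755 = -8.3092
Short position value = −(long value) = A$8.31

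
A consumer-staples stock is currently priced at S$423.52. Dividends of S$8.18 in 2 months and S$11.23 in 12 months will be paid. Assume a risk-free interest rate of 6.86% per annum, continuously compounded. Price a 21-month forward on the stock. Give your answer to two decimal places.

S$456.60

PV(dividends) I = 8.18·e^(−0.0686·2/12) + 11.23·e^(−0.0686·12/12)
I = 8.0870 + 10.4855 = 18.5725
F = (S − I)·e^(rT) = (423.52 − 18.5725) · e^(0.0686·21/12)
= 404.9475 · e^0.120050 = 404.9475 × 1.127553 = S$456.60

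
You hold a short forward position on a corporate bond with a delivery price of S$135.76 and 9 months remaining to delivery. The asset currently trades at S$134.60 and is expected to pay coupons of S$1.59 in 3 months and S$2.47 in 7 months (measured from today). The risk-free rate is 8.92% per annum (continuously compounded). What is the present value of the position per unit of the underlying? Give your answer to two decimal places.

PV(remaining coupons) I = 1.59·e^(−0.0892·3/12) + 2.47·e^(−0.0892·7/12) = 3.8997
Current forward F = (S − I)·e^(rT) = (134.60 − 3.8997)·e^(0.0892·9/12) = 130.7003 × 1.069189 = 139.7433
Value (long) = (F − K)·e^(−rT) = (139.7433 − 135.76) × 0.935289 = 3.7255
Short position value = −(long value) = -S$3.73

-S$3.73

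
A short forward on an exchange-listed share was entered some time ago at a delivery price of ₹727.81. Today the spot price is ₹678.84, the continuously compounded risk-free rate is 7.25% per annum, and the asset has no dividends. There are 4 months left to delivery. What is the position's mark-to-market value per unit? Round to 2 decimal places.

Current fair forward for the remaining 4 months: F = S·e^(r·T), r = 0.0725
F = 678.84 · e^(0.0725 × 4/12) = 678.84 × 1.024461 = 695.4451
Value of long forward = (F − K)·e^(−rT) = (695.4451 − 727.81) · e^(−0.0725·4/12)
= -32.3649 × 0.976123 = -31.59
Short position value = −(long value) = ₹31.59

₹31.59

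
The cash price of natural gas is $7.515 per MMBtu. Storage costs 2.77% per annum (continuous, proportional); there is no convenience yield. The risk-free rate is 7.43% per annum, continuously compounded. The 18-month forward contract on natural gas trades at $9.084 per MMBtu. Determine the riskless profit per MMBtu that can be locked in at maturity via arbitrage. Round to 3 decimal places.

$0.327 per MMBtu

Fair forward: F* = S·e^(carry·T), with carry = (r + u) = 0.0743 + 0.0277 = 0.1020
F* = 7.515 · e^(0.1020 × 18/12) = 7.515 · e^0.153000 = 7.515 × 1.165325 = $8.7574
Market $9.084 > fair $8.7574: forward overpriced → cash-and-carry (buy spot, short the forward).
At maturity, profit = |F_mkt − F*| = |9.084 − 8.7574| = $0.327 per MMBtu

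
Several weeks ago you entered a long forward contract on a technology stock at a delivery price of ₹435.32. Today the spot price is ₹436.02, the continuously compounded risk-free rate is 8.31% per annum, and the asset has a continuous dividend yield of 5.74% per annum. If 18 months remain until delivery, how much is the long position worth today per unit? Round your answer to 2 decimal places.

Current fair forward for the remaining 18 months: F = S·e^((r − q)·T), (r − q) = 0.0831 − 0.0574 = 0.0257
F = 436.02 · e^(0.0257 × 18/12) = 436.02 × 1.039303 = 453.1569
Value of long forward = (F − K)·e^(−rT) = (453.1569 − 435.32) · e^(−0.0831·18/12)
= 17.8369 × 0.882806 = 15.75

₹15.75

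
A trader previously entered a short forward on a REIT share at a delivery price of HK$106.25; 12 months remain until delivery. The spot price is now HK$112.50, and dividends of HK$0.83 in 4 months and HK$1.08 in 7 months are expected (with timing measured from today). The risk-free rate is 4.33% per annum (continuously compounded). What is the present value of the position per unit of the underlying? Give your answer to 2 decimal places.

-HK$8.88

PV(remaining dividends) I = 0.83·e^(−0.0433·4/12) + 1.08·e^(−0.0433·7/12) = 1.8712
Current forward F = (S − I)·e^(rT) = (112.50 − 1.8712)·e^(0.0433·12/12) = 110.6288 × 1.044251 = 115.5242
Value (long) = (F − K)·e^(−rT) = (115.5242 − 106.25) × 0.957624 = 8.8812
Short position value = −(long value) = -HK$8.88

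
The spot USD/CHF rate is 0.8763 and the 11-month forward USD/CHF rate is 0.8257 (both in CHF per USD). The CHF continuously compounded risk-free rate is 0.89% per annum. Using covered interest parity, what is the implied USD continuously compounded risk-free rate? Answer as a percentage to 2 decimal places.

7.38%

F = S·e^((r_CHF − r_USD)T) ⇒ r_USD = r_CHF − ln(F/S)/T
ln(0.8257/0.8763) = -0.059477; /(11/12) = -0.064884
r_USD = 0.0089 + 0.064884 = 0.073784
r_USD = 7.38%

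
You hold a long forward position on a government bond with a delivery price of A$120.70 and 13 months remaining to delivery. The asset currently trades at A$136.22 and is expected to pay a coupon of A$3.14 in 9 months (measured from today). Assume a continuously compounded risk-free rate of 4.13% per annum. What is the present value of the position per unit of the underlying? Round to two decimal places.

A$17.76

PV(remaining coupons) I = 3.14·e^(−0.0413·9/12) = 3.0442
Current forward F = (S − I)·e^(rT) = (136.22 − 3.0442)·e^(0.0413·13/12) = 133.1758 × 1.045758 = 139.2697
Value (long) = (F − K)·e^(−rT) = (139.2697 − 120.70) × 0.956244 = 17.7572
Value = A$17.76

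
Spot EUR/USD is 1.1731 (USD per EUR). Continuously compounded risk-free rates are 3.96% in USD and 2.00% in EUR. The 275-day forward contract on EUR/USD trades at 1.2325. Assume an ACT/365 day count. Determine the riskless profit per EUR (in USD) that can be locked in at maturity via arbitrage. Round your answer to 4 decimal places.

0.0419 per EUR (in USD)

Fair forward: F* = S·e^(carry·T), with carry = (r_USD − r_EUR) = 0.0396 − 0.0200 = 0.0196
F* = 1.1731 · e^(0.0196 × 275/365) = 1.1731 · e^0.014767 = 1.1731 × 1.014877 = 1.1906
Market 1.2325 > fair 1.1906: forward overpriced → cash-and-carry (buy spot, short the forward).
At maturity, profit = |F_mkt − F*| = |1.2325 − 1.1906| = 0.0419 per EUR (in USD)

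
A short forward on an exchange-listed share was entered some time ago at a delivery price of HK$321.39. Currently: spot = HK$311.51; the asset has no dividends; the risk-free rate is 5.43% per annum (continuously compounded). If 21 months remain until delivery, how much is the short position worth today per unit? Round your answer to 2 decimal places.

Current fair forward for the remaining 21 months: F = S·e^(r·T), r = 0.0543
F = 311.51 · e^(0.0543 × 21/12) = 311.51 × 1.099686 = 342.5632
Value of long forward = (F − K)·e^(−rT) = (342.5632 − 321.39) · e^(−0.0543·21/12)
= 21.1732 × 0.909350 = 19.25
Short position value = −(long value) = -HK$19.25

-HK$19.25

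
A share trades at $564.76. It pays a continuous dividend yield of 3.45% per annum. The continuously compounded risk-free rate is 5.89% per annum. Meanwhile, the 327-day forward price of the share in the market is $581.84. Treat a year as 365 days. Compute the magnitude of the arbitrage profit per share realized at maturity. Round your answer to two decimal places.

$4.60 per share

Fair forward: F* = S·e^(carry·T), with carry = (r − q) = 0.0589 − 0.0345 = 0.0244
F* = 564.76 · e^(0.0244 × 327/365) = 564.76 · e^0.021860 = 564.76 × 1.022101 = $577.2418
Market $581.84 > fair $577.2418: forward overpriced → cash-and-carry (buy spot, short the forward).
At maturity, profit = |F_mkt − F*| = |581.84 − 577.2418| = $4.60 per share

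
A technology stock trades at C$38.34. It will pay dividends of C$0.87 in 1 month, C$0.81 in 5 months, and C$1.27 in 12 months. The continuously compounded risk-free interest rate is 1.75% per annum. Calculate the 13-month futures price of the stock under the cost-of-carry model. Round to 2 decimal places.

PV(dividends) I = 0.87·e^(−0.0175·1/12) + 0.81·e^(−0.0175·5/12) + 1.27·e^(−0.0175·12/12)
I = 0.8687 + 0.8041 + 1.2480 = 2.9208
F = (S − I)·e^(rT) = (38.34 − 2.9208) · e^(0.0175·13/12)
= 35.4192 · e^0.018958 = 35.4192 × 1.019139 = C$36.10

C$36.10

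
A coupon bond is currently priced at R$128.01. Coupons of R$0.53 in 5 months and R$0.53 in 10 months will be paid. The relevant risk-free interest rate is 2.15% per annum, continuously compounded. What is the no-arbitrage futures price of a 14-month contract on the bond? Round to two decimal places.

PV(coupons) I = 0.53·e^(−0.0215·5/12) + 0.53·e^(−0.0215·10/12)
I = 0.5253 + 0.5206 = 1.0459
F = (S − I)·e^(rT) = (128.01 − 1.0459) · e^(0.0215·14/12)
= 126.9641 · e^0.025083 = 126.9641 × 1.025400 = R$130.19

R$130.19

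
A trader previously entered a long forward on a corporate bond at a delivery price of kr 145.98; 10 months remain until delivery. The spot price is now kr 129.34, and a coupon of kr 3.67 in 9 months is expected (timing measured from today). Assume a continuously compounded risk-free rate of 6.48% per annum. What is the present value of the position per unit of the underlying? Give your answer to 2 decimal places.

-kr 12.46

PV(remaining coupons) I = 3.67·e^(−0.0648·9/12) = 3.4959
Current forward F = (S − I)·e^(rT) = (129.34 − 3.4959)·e^(0.0648·10/12) = 125.8441 × 1.055485 = 132.8266
Value (long) = (F − K)·e^(−rT) = (132.8266 − 145.98) × 0.947432 = -12.4620
Value = -kr 12.46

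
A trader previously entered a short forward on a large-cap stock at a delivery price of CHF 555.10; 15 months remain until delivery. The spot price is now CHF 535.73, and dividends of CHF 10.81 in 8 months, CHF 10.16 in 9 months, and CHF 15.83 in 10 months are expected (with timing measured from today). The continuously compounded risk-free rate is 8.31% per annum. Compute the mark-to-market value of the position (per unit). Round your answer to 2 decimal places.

PV(remaining dividends) I = 10.81·e^(−0.0831·8/12) + 10.16·e^(−0.0831·9/12) + 15.83·e^(−0.0831·10/12) = 34.5444
Current forward F = (S − I)·e^(rT) = (535.73 − 34.5444)·e^(0.0831·15/12) = 501.1856 × 1.109462 = 556.0464
Value (long) = (F − K)·e^(−rT) = (556.0464 − 555.10) × 0.901338 = 0.8530
Short position value = −(long value) = -CHF 0.85

-CHF 0.85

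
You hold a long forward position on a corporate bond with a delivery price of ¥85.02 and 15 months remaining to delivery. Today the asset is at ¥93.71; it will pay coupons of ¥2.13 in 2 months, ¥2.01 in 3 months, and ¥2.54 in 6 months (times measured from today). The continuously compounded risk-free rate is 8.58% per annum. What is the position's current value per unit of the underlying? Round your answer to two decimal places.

PV(remaining coupons) I = 2.13·e^(−0.0858·2/12) + 2.01·e^(−0.0858·3/12) + 2.54·e^(−0.0858·6/12) = 6.5004
Current forward F = (S − I)·e^(rT) = (93.71 − 6.5004)·e^(0.0858·15/12) = 87.2096 × 1.113213 = 97.0829
Value (long) = (F − K)·e^(−rT) = (97.0829 − 85.02) × 0.898301 = 10.8361
Value = ¥10.84

¥10.84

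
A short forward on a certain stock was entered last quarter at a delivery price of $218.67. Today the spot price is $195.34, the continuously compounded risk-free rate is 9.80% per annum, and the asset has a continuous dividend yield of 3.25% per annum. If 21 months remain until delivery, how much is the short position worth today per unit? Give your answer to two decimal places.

Current fair forward for the remaining 21 months: F = S·e^((r − q)·T), (r − q) = 0.0980 − 0.0325 = 0.0655
F = 195.34 · e^(0.0655 × 21/12) = 195.34 × 1.121453 = 219.0646
Value of long forward = (F − K)·e^(−rT) = (219.0646 − 218.67) · e^(−0.0980·21/12)
= 0.3946 × 0.842400 = 0.33
Short position value = −(long value) = -$0.33

-$0.33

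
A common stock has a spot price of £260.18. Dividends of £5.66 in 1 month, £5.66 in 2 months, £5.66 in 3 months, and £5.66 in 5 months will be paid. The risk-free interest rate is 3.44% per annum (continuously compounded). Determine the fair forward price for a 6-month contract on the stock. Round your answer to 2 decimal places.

£241.84

PV(dividends) I = 5.66·e^(−0.0344·1/12) + 5.66·e^(−0.0344·2/12) + 5.66·e^(−0.0344·3/12) + 5.66·e^(−0.0344·5/12)
I = 5.6438 + 5.6276 + 5.6115 + 5.5795 = 22.4624
F = (S − I)·e^(rT) = (260.18 − 22.4624) · e^(0.0344·6/12)
= 237.7176 · e^0.017200 = 237.7176 × 1.017349 = £241.84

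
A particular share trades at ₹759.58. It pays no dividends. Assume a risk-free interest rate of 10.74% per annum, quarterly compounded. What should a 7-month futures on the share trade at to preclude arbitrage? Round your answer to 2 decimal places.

₹808.02

F = S · (1+r/4)^(4T)
= 759.58 × 1.063775
F = ₹808.02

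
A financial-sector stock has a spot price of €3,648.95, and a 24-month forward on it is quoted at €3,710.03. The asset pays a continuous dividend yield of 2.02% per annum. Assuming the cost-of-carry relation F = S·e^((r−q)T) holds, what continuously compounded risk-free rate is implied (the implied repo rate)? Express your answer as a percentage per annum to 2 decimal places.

From F = S·e^((r−q)T): (r − q) = ln(F/S)/T
ln(3710.03/3648.95) = ln(1.016739) = 0.016600
(r − q) = 0.016600 / (24/12) = 0.008300
r = ln(F/S)/T + q = 0.008300 + 0.0202 = 0.028500
r = 2.85%

2.85%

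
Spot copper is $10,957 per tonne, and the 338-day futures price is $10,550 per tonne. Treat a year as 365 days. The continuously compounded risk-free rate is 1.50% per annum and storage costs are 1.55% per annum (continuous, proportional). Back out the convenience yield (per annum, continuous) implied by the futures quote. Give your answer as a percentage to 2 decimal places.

7.14%

F = S·e^((r+u−y)T) ⇒ (r+u−y) = ln(F/S)/T
ln(10550/10957) = -0.037853; /T ⇒ -0.040877
y = r + u − ln(F/S)/T = 0.0150 + 0.0155 + 0.040877 = 0.071377
y = 7.14%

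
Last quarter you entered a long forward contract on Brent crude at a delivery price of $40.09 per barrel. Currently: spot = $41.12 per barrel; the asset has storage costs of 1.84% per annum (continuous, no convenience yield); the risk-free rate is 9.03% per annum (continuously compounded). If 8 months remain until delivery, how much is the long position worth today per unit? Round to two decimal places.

Current fair forward for the remaining 8 months: F = S·e^((r + u)·T), (r + u) = 0.0903 + 0.0184 = 0.1087
F = 41.12 · e^(0.1087 × 8/12) = 41.12 × 1.075157 = 44.2105
Value of long forward = (F − K)·e^(−rT) = (44.2105 − 40.09) · e^(−0.0903·8/12)
= 4.1205 × 0.941576 = 3.88

$3.88 per barrel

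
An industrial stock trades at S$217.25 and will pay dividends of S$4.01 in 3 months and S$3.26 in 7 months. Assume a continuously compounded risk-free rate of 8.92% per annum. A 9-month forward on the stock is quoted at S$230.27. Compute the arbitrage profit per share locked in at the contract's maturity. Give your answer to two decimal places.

PV(dividends) I = 4.01·e^(−0.0892·3/12) + 3.26·e^(−0.0892·7/12) = 7.0163
Fair forward F* = (S − I)·e^(rT) = (217.25 − 7.0163)·e^0.066900 = 210.2337 × 1.069189 = 224.7796
Market S$230.27 > fair 224.7796: forward overpriced → cash-and-carry (borrow at r, buy the stock and collect the dividends, short the forward).
Profit at T = |F_mkt − F*| = |230.27 − 224.7796| = S$5.49 per share

S$5.49 per share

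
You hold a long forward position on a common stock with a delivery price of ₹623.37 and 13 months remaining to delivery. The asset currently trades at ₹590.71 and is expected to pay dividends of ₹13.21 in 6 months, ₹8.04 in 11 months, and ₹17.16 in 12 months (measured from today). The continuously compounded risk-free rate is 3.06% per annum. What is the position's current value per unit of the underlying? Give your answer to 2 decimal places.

-₹49.80

PV(remaining dividends) I = 13.21·e^(−0.0306·6/12) + 8.04·e^(−0.0306·11/12) + 17.16·e^(−0.0306·12/12) = 37.4699
Current forward F = (S − I)·e^(rT) = (590.71 − 37.4699)·e^(0.0306·13/12) = 553.2401 × 1.033706 = 571.8876
Value (long) = (F − K)·e^(−rT) = (571.8876 − 623.37) × 0.967393 = -49.8037
Value = -₹49.80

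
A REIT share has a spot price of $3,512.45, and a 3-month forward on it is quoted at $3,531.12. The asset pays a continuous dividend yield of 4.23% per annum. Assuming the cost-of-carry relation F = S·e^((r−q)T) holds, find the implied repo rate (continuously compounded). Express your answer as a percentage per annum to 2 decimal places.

6.35%

From F = S·e^((r−q)T): (r − q) = ln(F/S)/T
ln(3531.12/3512.45) = ln(1.005315) = 0.005301
(r − q) = 0.005301 / (3/12) = 0.021204
r = ln(F/S)/T + q = 0.021204 + 0.0423 = 0.063504
r = 6.35%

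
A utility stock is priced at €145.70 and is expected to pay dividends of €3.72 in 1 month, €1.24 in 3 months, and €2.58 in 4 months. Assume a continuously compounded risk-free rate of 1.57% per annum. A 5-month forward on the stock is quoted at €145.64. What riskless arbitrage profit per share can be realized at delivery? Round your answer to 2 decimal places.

€6.55 per share

PV(dividends) I = 3.72·e^(−0.0157·1/12) + 1.24·e^(−0.0157·3/12) + 2.58·e^(−0.0157·4/12) = 7.5168
Fair forward F* = (S − I)·e^(rT) = (145.70 − 7.5168)·e^0.006542 = 138.1832 × 1.006563 = 139.0901
Market €145.64 > fair 139.0901: forward overpriced → cash-and-carry (borrow at r, buy the stock and collect the dividends, short the forward).
Profit at T = |F_mkt − F*| = |145.64 − 139.0901| = €6.55 per share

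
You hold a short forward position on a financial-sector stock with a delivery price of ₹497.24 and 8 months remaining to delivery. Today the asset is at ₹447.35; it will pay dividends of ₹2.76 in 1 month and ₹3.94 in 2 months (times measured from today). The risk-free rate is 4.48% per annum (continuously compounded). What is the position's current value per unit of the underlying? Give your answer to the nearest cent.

₹41.92

PV(remaining dividends) I = 2.76·e^(−0.0448·1/12) + 3.94·e^(−0.0448·2/12) = 6.6604
Current forward F = (S − I)·e^(rT) = (447.35 − 6.6604)·e^(0.0448·8/12) = 440.6896 × 1.030317 = 454.0500
Value (long) = (F − K)·e^(−rT) = (454.0500 − 497.24) × 0.970575 = -41.9191
Short position value = −(long value) = ₹41.92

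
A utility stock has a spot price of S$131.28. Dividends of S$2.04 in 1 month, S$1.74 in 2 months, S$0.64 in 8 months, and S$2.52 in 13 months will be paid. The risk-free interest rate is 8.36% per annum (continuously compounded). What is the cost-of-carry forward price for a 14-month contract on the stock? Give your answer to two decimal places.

S$137.40

PV(dividends) I = 2.04·e^(−0.0836·1/12) + 1.74·e^(−0.0836·2/12) + 0.64·e^(−0.0836·8/12) + 2.52·e^(−0.0836·13/12)
I = 2.0258 + 1.7159 + 0.6053 + 2.3018 = 6.6488
F = (S − I)·e^(rT) = (131.28 − 6.6488) · e^(0.0836·14/12)
= 124.6312 · e^0.097533 = 124.6312 × 1.102448 = S$137.40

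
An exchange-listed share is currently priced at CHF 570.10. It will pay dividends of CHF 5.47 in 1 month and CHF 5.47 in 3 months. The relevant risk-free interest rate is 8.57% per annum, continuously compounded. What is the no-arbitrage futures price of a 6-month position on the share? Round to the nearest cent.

CHF 583.80

PV(dividends) I = 5.47·e^(−0.0857·1/12) + 5.47·e^(−0.0857·3/12)
I = 5.4311 + 5.3541 = 10.7852
F = (S − I)·e^(rT) = (570.10 − 10.7852) · e^(0.0857·6/12)
= 559.3148 · e^0.042850 = 559.3148 × 1.043781 = CHF 583.80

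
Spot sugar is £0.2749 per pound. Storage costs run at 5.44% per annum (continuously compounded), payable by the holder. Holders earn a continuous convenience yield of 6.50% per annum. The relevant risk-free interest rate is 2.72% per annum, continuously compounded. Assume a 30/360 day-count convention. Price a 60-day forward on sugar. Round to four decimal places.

£0.2757 per pound

Net carry = r + u − y = 0.0272 + 0.0544 − 0.0650 = 0.0166
F = S·e^((r+u−y)T) = 0.2749 · e^(0.0166 × 60/360) = 0.2749 · e^0.002767
= 0.2749 × 1.002771 = £0.2757 per pound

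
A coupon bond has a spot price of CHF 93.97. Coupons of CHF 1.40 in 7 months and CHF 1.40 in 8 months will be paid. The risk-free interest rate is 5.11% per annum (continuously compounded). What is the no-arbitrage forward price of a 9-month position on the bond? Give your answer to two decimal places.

PV(coupons) I = 1.40·e^(−0.0511·7/12) + 1.40·e^(−0.0511·8/12)
I = 1.3589 + 1.3531 = 2.7120
F = (S − I)·e^(rT) = (93.97 − 2.7120) · e^(0.0511·9/12)
= 91.2580 · e^0.038325 = 91.2580 × 1.039069 = CHF 94.82

CHF 94.82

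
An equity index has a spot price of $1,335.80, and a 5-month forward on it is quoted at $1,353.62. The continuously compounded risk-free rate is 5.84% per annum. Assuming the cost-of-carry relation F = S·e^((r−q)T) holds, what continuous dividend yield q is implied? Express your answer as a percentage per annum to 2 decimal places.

From F = S·e^((r−q)T): (r − q) = ln(F/S)/T
ln(1353.62/1335.80) = ln(1.013340) = 0.013252
(r − q) = 0.013252 / (5/12) = 0.031805
q = r − ln(F/S)/T = 0.0584 − 0.031805 = 0.026595
q = 2.66%

2.66%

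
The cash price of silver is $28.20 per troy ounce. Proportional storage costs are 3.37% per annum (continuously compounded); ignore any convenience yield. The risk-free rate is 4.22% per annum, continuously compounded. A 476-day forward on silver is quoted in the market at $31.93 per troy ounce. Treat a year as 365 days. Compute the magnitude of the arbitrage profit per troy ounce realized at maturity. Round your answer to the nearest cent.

$0.80 per troy ounce

Fair forward: F* = S·e^(carry·T), with carry = (r + u) = 0.0422 + 0.0337 = 0.0759
F* = 28.20 · e^(0.0759 × 476/365) = 28.20 · e^0.098982 = 28.20 × 1.104046 = $31.1341
Market $31.93 > fair $31.1341: forward overpriced → cash-and-carry (buy spot, short the forward).
At maturity, profit = |F_mkt − F*| = |31.93 − 31.1341| = $0.80 per troy ounce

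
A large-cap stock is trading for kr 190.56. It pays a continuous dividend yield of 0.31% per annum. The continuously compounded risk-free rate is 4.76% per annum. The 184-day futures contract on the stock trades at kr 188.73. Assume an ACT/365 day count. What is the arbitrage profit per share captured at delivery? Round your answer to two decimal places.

kr 6.15 per share

Fair futures: F* = S·e^(carry·T), with carry = (r − q) = 0.0476 − 0.0031 = 0.0445
F* = 190.56 · e^(0.0445 × 184/365) = 190.56 · e^0.022433 = 190.56 × 1.022687 = kr 194.8832
Market kr 188.73 < fair kr 194.8832: forward underpriced → reverse cash-and-carry (short spot, go long the forward).
At maturity, profit = |F_mkt − F*| = |188.73 − 194.8832| = kr 6.15 per share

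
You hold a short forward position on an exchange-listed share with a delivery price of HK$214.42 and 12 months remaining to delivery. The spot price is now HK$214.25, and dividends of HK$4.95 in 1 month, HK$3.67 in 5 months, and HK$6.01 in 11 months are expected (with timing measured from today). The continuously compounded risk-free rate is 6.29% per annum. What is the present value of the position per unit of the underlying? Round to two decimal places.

HK$1.27

PV(remaining dividends) I = 4.95·e^(−0.0629·1/12) + 3.67·e^(−0.0629·5/12) + 6.01·e^(−0.0629·11/12) = 14.1725
Current forward F = (S − I)·e^(rT) = (214.25 − 14.1725)·e^(0.0629·12/12) = 200.0775 × 1.064920 = 213.0665
Value (long) = (F − K)·e^(−rT) = (213.0665 − 214.42) × 0.939037 = -1.2710
Short position value = −(long value) = HK$1.27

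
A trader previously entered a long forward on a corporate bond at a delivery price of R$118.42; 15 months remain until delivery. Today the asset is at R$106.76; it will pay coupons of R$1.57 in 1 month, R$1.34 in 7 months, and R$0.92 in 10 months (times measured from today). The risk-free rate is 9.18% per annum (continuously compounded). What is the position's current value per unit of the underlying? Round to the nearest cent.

-R$2.50

PV(remaining coupons) I = 1.57·e^(−0.0918·1/12) + 1.34·e^(−0.0918·7/12) + 0.92·e^(−0.0918·10/12) = 3.6804
Current forward F = (S − I)·e^(rT) = (106.76 − 3.6804)·e^(0.0918·15/12) = 103.0796 × 1.121593 = 115.6134
Value (long) = (F − K)·e^(−rT) = (115.6134 − 118.42) × 0.891589 = -2.5023
Value = -R$2.50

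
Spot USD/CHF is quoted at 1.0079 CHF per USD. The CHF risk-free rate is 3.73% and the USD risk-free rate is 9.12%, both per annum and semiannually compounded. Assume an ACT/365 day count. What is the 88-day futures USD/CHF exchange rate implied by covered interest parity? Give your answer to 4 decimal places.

By covered interest parity, F = S · (1+r_CHF/2)^(2T) / (1+r_USD/2)^(2T)
= 1.0079 × 1.008950 / 1.021734 = 1.0079 × 0.987488
F = 0.9953 CHF per USD

0.9953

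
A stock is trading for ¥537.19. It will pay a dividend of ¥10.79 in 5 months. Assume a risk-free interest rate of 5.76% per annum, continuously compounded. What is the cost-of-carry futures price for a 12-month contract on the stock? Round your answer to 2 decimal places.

¥557.88

PV(dividends) I = 10.79·e^(−0.0576·5/12)
I = 10.5341
F = (S − I)·e^(rT) = (537.19 − 10.5341) · e^(0.0576·12/12)
= 526.6559 · e^0.057600 = 526.6559 × 1.059291 = ¥557.88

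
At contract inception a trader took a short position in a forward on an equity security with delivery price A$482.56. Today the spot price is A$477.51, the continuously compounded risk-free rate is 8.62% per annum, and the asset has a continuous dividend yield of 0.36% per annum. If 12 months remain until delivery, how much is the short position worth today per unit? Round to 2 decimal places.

Current fair forward for the remaining 12 months: F = S·e^((r − q)·T), (r − q) = 0.0862 − 0.0036 = 0.0826
F = 477.51 · e^(0.0826 × 12/12) = 477.51 × 1.086107 = 518.6270
Value of long forward = (F − K)·e^(−rT) = (518.6270 − 482.56) · e^(−0.0862·12/12)
= 36.0670 × 0.917411 = 33.09
Short position value = −(long value) = -A$33.09

-A$33.09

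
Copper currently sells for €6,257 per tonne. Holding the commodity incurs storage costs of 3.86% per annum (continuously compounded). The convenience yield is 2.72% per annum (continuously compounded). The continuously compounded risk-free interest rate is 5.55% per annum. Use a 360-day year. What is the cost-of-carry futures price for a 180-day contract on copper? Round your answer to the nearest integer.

€6,470 per tonne

Net carry = r + u − y = 0.0555 + 0.0386 − 0.0272 = 0.0669
F = S·e^((r+u−y)T) = 6257 · e^(0.0669 × 180/360) = 6257 · e^0.033450
= 6257 × 1.034016 = €6,470 per tonne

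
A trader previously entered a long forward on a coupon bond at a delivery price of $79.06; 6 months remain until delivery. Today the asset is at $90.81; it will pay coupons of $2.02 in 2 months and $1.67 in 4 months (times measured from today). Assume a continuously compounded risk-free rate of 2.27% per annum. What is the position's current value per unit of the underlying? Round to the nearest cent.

$8.97

PV(remaining coupons) I = 2.02·e^(−0.0227·2/12) + 1.67·e^(−0.0227·4/12) = 3.6698
Current forward F = (S − I)·e^(rT) = (90.81 − 3.6698)·e^(0.0227·6/12) = 87.1402 × 1.011415 = 88.1349
Value (long) = (F − K)·e^(−rT) = (88.1349 − 79.06) × 0.988714 = 8.9725
Value = $8.97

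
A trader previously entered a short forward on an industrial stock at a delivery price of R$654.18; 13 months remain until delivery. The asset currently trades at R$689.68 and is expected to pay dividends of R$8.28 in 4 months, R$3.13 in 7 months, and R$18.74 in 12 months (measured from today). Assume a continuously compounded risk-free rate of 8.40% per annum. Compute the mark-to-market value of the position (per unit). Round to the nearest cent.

PV(remaining dividends) I = 8.28·e^(−0.0840·4/12) + 3.13·e^(−0.0840·7/12) + 18.74·e^(−0.0840·12/12) = 28.2618
Current forward F = (S − I)·e^(rT) = (689.68 − 28.2618)·e^(0.0840·13/12) = 661.4182 × 1.095269 = 724.4309
Value (long) = (F − K)·e^(−rT) = (724.4309 − 654.18) × 0.913018 = 64.1403
Short position value = −(long value) = -R$64.14

-R$64.14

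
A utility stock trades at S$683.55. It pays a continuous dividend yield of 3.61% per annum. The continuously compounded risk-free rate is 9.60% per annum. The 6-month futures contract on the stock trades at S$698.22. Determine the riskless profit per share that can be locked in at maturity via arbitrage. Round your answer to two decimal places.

Fair futures: F* = S·e^(carry·T), with carry = (r − q) = 0.0960 − 0.0361 = 0.0599
F* = 683.55 · e^(0.0599 × 6/12) = 683.55 · e^0.029950 = 683.55 × 1.030403 = S$704.3320
Market S$698.22 < fair S$704.3320: forward underpriced → reverse cash-and-carry (short spot, go long the forward).
At maturity, profit = |F_mkt − F*| = |698.22 − 704.3320| = S$6.11 per share

S$6.11 per share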